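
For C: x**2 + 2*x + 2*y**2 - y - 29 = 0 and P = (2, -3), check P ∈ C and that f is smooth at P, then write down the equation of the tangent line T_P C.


Tangent line at P: 6*x - 13*y - 51 = 0.

Step 1: f(2, -3) = 0, so P lies on C.
Step 2: partial derivatives
  f_x(x, y) = 2*x + 2, f_y(x, y) = 4*y - 1.
  f_x(P) = 6, f_y(P) = -13 (gradient nonzero, so P is smooth).
Step 3: tangent line at P: 6·(x − 2) + -13·(y − -3) = 0.
Expanding: 6*x - 13*y - 51 = 0.


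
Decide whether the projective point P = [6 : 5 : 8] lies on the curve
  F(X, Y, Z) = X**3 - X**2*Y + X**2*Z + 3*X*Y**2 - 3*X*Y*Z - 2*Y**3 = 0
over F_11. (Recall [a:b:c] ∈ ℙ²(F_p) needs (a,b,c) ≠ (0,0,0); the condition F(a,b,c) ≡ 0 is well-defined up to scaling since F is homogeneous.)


F(6,5,8) ≡ 2 (mod 11); P is NOT on the curve.

Evaluate F(6, 5, 8) term-by-term (mod 11).
  X**3 ↦ 1·216·1·1 = 216
  -X**2*Y ↦ -1·36·5·1 = -180
  X**2*Z ↦ 1·36·1·8 = 288
  3*X*Y**2 ↦ 3·6·25·1 = 450
  -3*X*Y*Z ↦ -3·6·5·8 = -720
  -2*Y**3 ↦ -2·1·125·1 = -250
Sum: F(6, 5, 8) = (216) + (-180) + (288) + (450) + (-720) + (-250) = -196.
Reducing mod 11: -196 ≡ 2 (mod 11).
Since F(a, b, c) ≡ 2 ≠ 0 (mod 11), P does NOT lie on the curve.


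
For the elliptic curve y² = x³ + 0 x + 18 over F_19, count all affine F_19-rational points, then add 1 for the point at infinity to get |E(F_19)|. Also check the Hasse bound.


Affine points = {(1, 0), (2, 8), (2, 11), (3, 8), (3, 11), (4, 5), (4, 14), (6, 5), (6, 14), (7, 0), (8, 6), (8, 13), (9, 5), (9, 14), (10, 7), (10, 12), (11, 0), (12, 6), (12, 13), (13, 7), (13, 12), (14, 8), (14, 11), (15, 7), (15, 12), (18, 6), (18, 13)}; affine count = 27; |E(F_19)| = 28.

Discriminant check: Δ ∝ 4a³ + 27b² = 4·0³ + 27·18² = 4·0 + 27·324 ≡ 8 (mod 19). Nonzero ⇒ E is nonsingular.
For each x ∈ F_19, compute rhs = x³ + 0·x + 18 mod 19, then count y ∈ F_19 with y² ≡ rhs.
  x = 0: rhs = 18, matching y values: none (0 points).
  x = 1: rhs = 0, matching y values: 0 (1 points).
  x = 2: rhs = 7, matching y values: 8, 11 (2 points).
  x = 3: rhs = 7, matching y values: 8, 11 (2 points).
  x = 4: rhs = 6, matching y values: 5, 14 (2 points).
  x = 5: rhs = 10, matching y values: none (0 points).
  x = 6: rhs = 6, matching y values: 5, 14 (2 points).
  x = 7: rhs = 0, matching y values: 0 (1 points).
  x = 8: rhs = 17, matching y values: 6, 13 (2 points).
  x = 9: rhs = 6, matching y values: 5, 14 (2 points).
  x = 10: rhs = 11, matching y values: 7, 12 (2 points).
  x = 11: rhs = 0, matching y values: 0 (1 points).
  x = 12: rhs = 17, matching y values: 6, 13 (2 points).
  x = 13: rhs = 11, matching y values: 7, 12 (2 points).
  x = 14: rhs = 7, matching y values: 8, 11 (2 points).
  x = 15: rhs = 11, matching y values: 7, 12 (2 points).
  x = 16: rhs = 10, matching y values: none (0 points).
  x = 17: rhs = 10, matching y values: none (0 points).
  x = 18: rhs = 17, matching y values: 6, 13 (2 points).
Total affine count: 27.
Full point count |E(F_19)| = 27 + 1 = 28.
Hasse bound: |28 − (19+1)| = |8| = 8 ≤ 2√19 ≈ 8.7178 ✓.


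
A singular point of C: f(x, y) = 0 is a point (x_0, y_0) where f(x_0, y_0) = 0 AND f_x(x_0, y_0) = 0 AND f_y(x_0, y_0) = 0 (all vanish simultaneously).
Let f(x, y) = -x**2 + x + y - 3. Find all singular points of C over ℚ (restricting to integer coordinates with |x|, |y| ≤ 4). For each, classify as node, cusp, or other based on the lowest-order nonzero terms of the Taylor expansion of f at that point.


No singular points in the scanned grid; C is smooth there.

Compute partial derivatives:
  f_x = 1 - 2*x.
  f_y = 1.
f_y = 1 is a nonzero constant, so f_y never vanishes: no point (x, y) can satisfy f = f_x = f_y = 0. In particular no (x, y) ∈ {−4, ..., 4}² is singular; the curve is smooth.


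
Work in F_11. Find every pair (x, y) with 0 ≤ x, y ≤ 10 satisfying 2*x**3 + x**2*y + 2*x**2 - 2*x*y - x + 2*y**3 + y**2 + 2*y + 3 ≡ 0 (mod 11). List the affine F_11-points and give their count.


Affine F_11-points: {(0, 10), (1, 4), (1, 5), (1, 7), (2, 10), (3, 10), (4, 5), (5, 2), (8, 5)}; count = 9.

For each of the 121 pairs (x, y) ∈ F_11², evaluate f(x, y) mod 11. Record the zeros.
  x = 0: [0↦3, 1↦8, 2↦5, 3↦6, 4↦1, 5↦2, 6↦10, 7↦4, 8↦7, 9↦9, 10↦0]  zeros at y ∈ {10}
  x = 1: [0↦6, 1↦10, 2↦6, 3↦6, 4↦0, 5↦0, 6↦7, 7↦0, 8↦2, 9↦3, 10↦4]  zeros at y ∈ {4, 5, 7}
  x = 2: [0↦3, 1↦8, 2↦5, 3↦6, 4↦1, 5↦2, 6↦10, 7↦4, 8↦7, 9↦9, 10↦0]  zeros at y ∈ {10}
  x = 3: [0↦6, 1↦3, 2↦3, 3↦7, 4↦5, 5↦9, 6↦9, 7↦6, 8↦1, 9↦6, 10↦0]  zeros at y ∈ {10}
  x = 4: [0↦5, 1↦7, 2↦1, 3↦10, 4↦2, 5↦0, 6↦5, 7↦7, 8↦7, 9↦6, 10↦5]  zeros at y ∈ {5}
  x = 5: [0↦1, 1↦10, 2↦0, 3↦5, 4↦4, 5↦9, 6↦10, 7↦8, 8↦4, 9↦10, 10↦5]  zeros at y ∈ {2}
  x = 6: [0↦6, 1↦2, 2↦1, 3↦4, 4↦1, 5↦4, 6↦3, 7↦10, 8↦4, 9↦8, 10↦1]  zeros at y ∈ ∅
  x = 7: [0↦10, 1↦6, 2↦5, 3↦8, 4↦5, 5↦8, 6↦7, 7↦3, 8↦8, 9↦1, 10↦5]  zeros at y ∈ ∅
  x = 8: [0↦3, 1↦1, 2↦2, 3↦7, 4↦6, 5↦0, 6↦1, 7↦10, 8↦6, 9↦1, 10↦7]  zeros at y ∈ {5}
  x = 9: [0↦8, 1↦10, 2↦4, 3↦2, 4↦5, 5↦3, 6↦8, 7↦10, 8↦10, 9↦9, 10↦8]  zeros at y ∈ ∅
  x = 10: [0↦4, 1↦1, 2↦1, 3↦5, 4↦3, 5↦7, 6↦7, 7↦4, 8↦10, 9↦4, 10↦9]  zeros at y ∈ ∅
Collecting zeros: affine points = {(0, 10), (1, 4), (1, 5), (1, 7), (2, 10), (3, 10), (4, 5), (5, 2), (8, 5)}.
Total count |C(F_11)_aff| = 9.


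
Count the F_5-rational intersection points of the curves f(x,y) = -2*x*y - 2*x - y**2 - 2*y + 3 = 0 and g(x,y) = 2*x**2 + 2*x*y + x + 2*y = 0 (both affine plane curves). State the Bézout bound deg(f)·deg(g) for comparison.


Common zeros: {(1, 3)}; count = 1; Bézout bound = 4.

deg(f) = 2, deg(g) = 2, so Bézout bound = 4.
Scan x ∈ F_5. For each x, list the y ∈ F_5 with f(x, y) ≡ 0 and those with g(x, y) ≡ 0 (mod 5); the common zeros in that column are the intersection.
  x = 0: f ≡ 0 at y ∈ {1, 2}; g ≡ 0 at y ∈ {0}; common: ∅.
  x = 1: f ≡ 0 at y ∈ {3}; g ≡ 0 at y ∈ {3}; common: {3}.
  x = 2: f ≡ 0 at y ∈ ∅; g ≡ 0 at y ∈ {0}; common: ∅.
  x = 3: f ≡ 0 at y ∈ ∅; g ≡ 0 at y ∈ {3}; common: ∅.
  x = 4: f ≡ 0 at y ∈ {0}; g ≡ 0 at y ∈ ∅; common: ∅.
Collecting: common zeros = {(1, 3)}, so the count is 1.
Comparison with the Bézout bound: 1 ≤ 4 = deg(f)·deg(g), as expected for curves with no common component (the affine F_5-count falls short of the bound because intersections may lie at infinity, over extension fields, or carry multiplicity).


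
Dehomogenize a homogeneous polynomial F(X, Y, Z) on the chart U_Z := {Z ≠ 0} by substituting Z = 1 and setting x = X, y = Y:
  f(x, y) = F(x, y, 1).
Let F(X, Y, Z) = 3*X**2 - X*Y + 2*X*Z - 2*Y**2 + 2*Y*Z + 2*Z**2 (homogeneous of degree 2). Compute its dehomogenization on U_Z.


f(x, y) = 3*x**2 - x*y + 2*x - 2*y**2 + 2*y + 2

On U_Z we set Z = 1. Each monomial c·X^i·Y^j·Z^k in F becomes c·x^i·y^j·1^k = c·x^i·y^j.
Substituting Z = 1: F(X, Y, 1) = 3*x**2 - x*y + 2*x - 2*y**2 + 2*y + 2.
Note: deg(f) ≤ deg(F) = 2; strict inequality happens when F is divisible by Z (lost terms).


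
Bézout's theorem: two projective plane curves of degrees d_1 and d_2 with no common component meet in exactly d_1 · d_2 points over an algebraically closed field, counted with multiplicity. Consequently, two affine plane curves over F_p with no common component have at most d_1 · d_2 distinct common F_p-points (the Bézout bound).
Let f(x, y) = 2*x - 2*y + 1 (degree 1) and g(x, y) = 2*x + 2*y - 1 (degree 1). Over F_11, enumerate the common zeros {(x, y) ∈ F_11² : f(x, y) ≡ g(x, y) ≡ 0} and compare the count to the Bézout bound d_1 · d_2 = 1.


Common zeros: {(0, 6)}; count = 1; Bézout bound = 1.

deg(f) = 1, deg(g) = 1, so Bézout bound = 1.
Scan x ∈ F_11. For each x, list the y ∈ F_11 with f(x, y) ≡ 0 and those with g(x, y) ≡ 0 (mod 11); the common zeros in that column are the intersection.
  x = 0: f ≡ 0 at y ∈ {6}; g ≡ 0 at y ∈ {6}; common: {6}.
  x = 1: f ≡ 0 at y ∈ {7}; g ≡ 0 at y ∈ {5}; common: ∅.
  x = 2: f ≡ 0 at y ∈ {8}; g ≡ 0 at y ∈ {4}; common: ∅.
  x = 3: f ≡ 0 at y ∈ {9}; g ≡ 0 at y ∈ {3}; common: ∅.
  x = 4: f ≡ 0 at y ∈ {10}; g ≡ 0 at y ∈ {2}; common: ∅.
  x = 5: f ≡ 0 at y ∈ {0}; g ≡ 0 at y ∈ {1}; common: ∅.
  x = 6: f ≡ 0 at y ∈ {1}; g ≡ 0 at y ∈ {0}; common: ∅.
  x = 7: f ≡ 0 at y ∈ {2}; g ≡ 0 at y ∈ {10}; common: ∅.
  x = 8: f ≡ 0 at y ∈ {3}; g ≡ 0 at y ∈ {9}; common: ∅.
  x = 9: f ≡ 0 at y ∈ {4}; g ≡ 0 at y ∈ {8}; common: ∅.
  x = 10: f ≡ 0 at y ∈ {5}; g ≡ 0 at y ∈ {7}; common: ∅.
Collecting: common zeros = {(0, 6)}, so the count is 1.
Comparison with the Bézout bound: 1 ≤ 1 = deg(f)·deg(g), as expected for curves with no common component (the bound is attained).


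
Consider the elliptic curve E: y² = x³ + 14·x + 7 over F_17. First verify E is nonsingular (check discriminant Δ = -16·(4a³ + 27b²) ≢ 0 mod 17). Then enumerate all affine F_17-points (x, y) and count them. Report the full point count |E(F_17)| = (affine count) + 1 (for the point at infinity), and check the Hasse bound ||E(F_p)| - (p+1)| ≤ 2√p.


Affine points = {(2, 3), (2, 14), (3, 5), (3, 12), (4, 5), (4, 12), (5, 7), (5, 10), (6, 1), (6, 16), (8, 6), (8, 11), (10, 5), (10, 12), (11, 8), (11, 9), (12, 4), (12, 13), (16, 3), (16, 14)}; affine count = 20; |E(F_17)| = 21.

Discriminant check: Δ ∝ 4a³ + 27b² = 4·14³ + 27·7² = 4·2744 + 27·49 ≡ 8 (mod 17). Nonzero ⇒ E is nonsingular.
For each x ∈ F_17, compute rhs = x³ + 14·x + 7 mod 17, then count y ∈ F_17 with y² ≡ rhs.
  x = 0: rhs = 7, matching y values: none (0 points).
  x = 1: rhs = 5, matching y values: none (0 points).
  x = 2: rhs = 9, matching y values: 3, 14 (2 points).
  x = 3: rhs = 8, matching y values: 5, 12 (2 points).
  x = 4: rhs = 8, matching y values: 5, 12 (2 points).
  x = 5: rhs = 15, matching y values: 7, 10 (2 points).
  x = 6: rhs = 1, matching y values: 1, 16 (2 points).
  x = 7: rhs = 6, matching y values: none (0 points).
  x = 8: rhs = 2, matching y values: 6, 11 (2 points).
  x = 9: rhs = 12, matching y values: none (0 points).
  x = 10: rhs = 8, matching y values: 5, 12 (2 points).
  x = 11: rhs = 13, matching y values: 8, 9 (2 points).
  x = 12: rhs = 16, matching y values: 4, 13 (2 points).
  x = 13: rhs = 6, matching y values: none (0 points).
  x = 14: rhs = 6, matching y values: none (0 points).
  x = 15: rhs = 5, matching y values: none (0 points).
  x = 16: rhs = 9, matching y values: 3, 14 (2 points).
Total affine count: 20.
Full point count |E(F_17)| = 20 + 1 = 21.
Hasse bound: |21 − (17+1)| = |3| = 3 ≤ 2√17 ≈ 8.2462 ✓.


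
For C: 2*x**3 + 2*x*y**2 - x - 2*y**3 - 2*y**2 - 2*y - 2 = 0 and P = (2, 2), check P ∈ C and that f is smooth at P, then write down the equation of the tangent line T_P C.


Tangent line at P: 31*x - 18*y - 26 = 0.

Step 1: f(2, 2) = 0, so P lies on C.
Step 2: partial derivatives
  f_x(x, y) = 6*x**2 + 2*y**2 - 1, f_y(x, y) = 4*x*y - 6*y**2 - 4*y - 2.
  f_x(P) = 31, f_y(P) = -18 (gradient nonzero, so P is smooth).
Step 3: tangent line at P: 31·(x − 2) + -18·(y − 2) = 0.
Expanding: 31*x - 18*y - 26 = 0.


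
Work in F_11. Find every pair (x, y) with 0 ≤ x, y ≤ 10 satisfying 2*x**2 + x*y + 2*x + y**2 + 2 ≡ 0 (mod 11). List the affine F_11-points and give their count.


Affine F_11-points: {(0, 3), (0, 8), (2, 2), (2, 7), (3, 3), (3, 5), (6, 8), (7, 2), (10, 5), (10, 7)}; count = 10.

For each of the 121 pairs (x, y) ∈ F_11², evaluate f(x, y) mod 11. Record the zeros.
  x = 0: [0↦2, 1↦3, 2↦6, 3↦0, 4↦7, 5↦5, 6↦5, 7↦7, 8↦0, 9↦6, 10↦3]  zeros at y ∈ {3, 8}
  x = 1: [0↦6, 1↦8, 2↦1, 3↦7, 4↦4, 5↦3, 6↦4, 7↦7, 8↦1, 9↦8, 10↦6]  zeros at y ∈ ∅
  x = 2: [0↦3, 1↦6, 2↦0, 3↦7, 4↦5, 5↦5, 6↦7, 7↦0, 8↦6, 9↦3, 10↦2]  zeros at y ∈ {2, 7}
  x = 3: [0↦4, 1↦8, 2↦3, 3↦0, 4↦10, 5↦0, 6↦3, 7↦8, 8↦4, 9↦2, 10↦2]  zeros at y ∈ {3, 5}
  x = 4: [0↦9, 1↦3, 2↦10, 3↦8, 4↦8, 5↦10, 6↦3, 7↦9, 8↦6, 9↦5, 10↦6]  zeros at y ∈ ∅
  x = 5: [0↦7, 1↦2, 2↦10, 3↦9, 4↦10, 5↦2, 6↦7, 7↦3, 8↦1, 9↦1, 10↦3]  zeros at y ∈ ∅
  x = 6: [0↦9, 1↦5, 2↦3, 3↦3, 4↦5, 5↦9, 6↦4, 7↦1, 8↦0, 9↦1, 10↦4]  zeros at y ∈ {8}
  x = 7: [0↦4, 1↦1, 2↦0, 3↦1, 4↦4, 5↦9, 6↦5, 7↦3, 8↦3, 9↦5, 10↦9]  zeros at y ∈ {2}
  x = 8: [0↦3, 1↦1, 2↦1, 3↦3, 4↦7, 5↦2, 6↦10, 7↦9, 8↦10, 9↦2, 10↦7]  zeros at y ∈ ∅
  x = 9: [0↦6, 1↦5, 2↦6, 3↦9, 4↦3, 5↦10, 6↦8, 7↦8, 8↦10, 9↦3, 10↦9]  zeros at y ∈ ∅
  x = 10: [0↦2, 1↦2, 2↦4, 3↦8, 4↦3, 5↦0, 6↦10, 7↦0, 8↦3, 9↦8, 10↦4]  zeros at y ∈ {5, 7}
Collecting zeros: affine points = {(0, 3), (0, 8), (2, 2), (2, 7), (3, 3), (3, 5), (6, 8), (7, 2), (10, 5), (10, 7)}.
Total count |C(F_11)_aff| = 10.


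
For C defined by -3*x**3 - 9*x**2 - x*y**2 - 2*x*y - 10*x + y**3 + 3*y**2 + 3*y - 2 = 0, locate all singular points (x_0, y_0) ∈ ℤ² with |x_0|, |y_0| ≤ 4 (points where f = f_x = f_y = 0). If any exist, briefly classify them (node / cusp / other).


Singular points: {(-1, -1)}; classification: cusp.

Compute partial derivatives:
  f_x = -9*x**2 - 18*x - y**2 - 2*y - 10.
  f_y = -2*x*y - 2*x + 3*y**2 + 6*y + 3.
Scan x_0 ∈ {−4, ..., 4}. For each x_0, f_y(x_0, y) is a polynomial in y; find its integer roots y ∈ {−4, ..., 4}, then test f_x and f at those candidates.
  x = -4: f_y(-4, y) = 3*y**2 + 14*y + 11; vanishes at y ∈ {-1}. (-4, -1): f_x = -81 ≠ 0.
  x = -3: f_y(-3, y) = 3*y**2 + 12*y + 9; vanishes at y ∈ {-3, -1}. (-3, -3): f_x = -40 ≠ 0; (-3, -1): f_x = -36 ≠ 0.
  x = -2: f_y(-2, y) = 3*y**2 + 10*y + 7; vanishes at y ∈ {-1}. (-2, -1): f_x = -9 ≠ 0.
  x = -1: f_y(-1, y) = 3*y**2 + 8*y + 5; vanishes at y ∈ {-1}. (-1, -1): f_x = 0, f = 0 — SINGULAR.
  x = 0: f_y(0, y) = 3*y**2 + 6*y + 3; vanishes at y ∈ {-1}. (0, -1): f_x = -9 ≠ 0.
  x = 1: f_y(1, y) = 3*y**2 + 4*y + 1; vanishes at y ∈ {-1}. (1, -1): f_x = -36 ≠ 0.
  x = 2: f_y(2, y) = 3*y**2 + 2*y - 1; vanishes at y ∈ {-1}. (2, -1): f_x = -81 ≠ 0.
  x = 3: f_y(3, y) = 3*y**2 - 3; vanishes at y ∈ {-1, 1}. (3, -1): f_x = -144 ≠ 0; (3, 1): f_x = -148 ≠ 0.
  x = 4: f_y(4, y) = 3*y**2 - 2*y - 5; vanishes at y ∈ {-1}. (4, -1): f_x = -225 ≠ 0.
Only singular point on the grid: (-1, -1).
Classify: substitute x = -1 + u, y = -1 + v and expand: f = -3*u**3 - u*v**2 + v**3 + v**2.
No constant or linear terms (consistent with a singular point). Quadratic part: v**2. Cubic part: -3*u**3 - u*v**2 + v**3.
The quadratic part v**2 is a perfect square, so there is a single (double) tangent line v = 0, i.e. y = -1. Restricting the cubic part to that line (v = 0) leaves -3*u**3 ≠ 0, so f is not divisible by v and the branch is v² ≈ 3*u**3 to lowest order — this is a cusp.
Classification: cusp.


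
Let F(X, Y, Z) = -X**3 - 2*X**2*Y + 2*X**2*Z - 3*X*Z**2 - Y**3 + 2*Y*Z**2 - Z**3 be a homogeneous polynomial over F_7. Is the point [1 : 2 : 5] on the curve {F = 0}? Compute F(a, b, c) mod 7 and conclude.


F(1,2,5) ≡ 2 (mod 7); P is NOT on the curve.

Evaluate F(1, 2, 5) term-by-term (mod 7).
  -X**3 ↦ -1·1·1·1 = -1
  -2*X**2*Y ↦ -2·1·2·1 = -4
  2*X**2*Z ↦ 2·1·1·5 = 10
  -3*X*Z**2 ↦ -3·1·1·25 = -75
  -Y**3 ↦ -1·1·8·1 = -8
  2*Y*Z**2 ↦ 2·1·2·25 = 100
  -Z**3 ↦ -1·1·1·125 = -125
Sum: F(1, 2, 5) = (-1) + (-4) + (10) + (-75) + (-8) + (100) + (-125) = -103.
Reducing mod 7: -103 ≡ 2 (mod 7).
Since F(a, b, c) ≡ 2 ≠ 0 (mod 7), P does NOT lie on the curve.


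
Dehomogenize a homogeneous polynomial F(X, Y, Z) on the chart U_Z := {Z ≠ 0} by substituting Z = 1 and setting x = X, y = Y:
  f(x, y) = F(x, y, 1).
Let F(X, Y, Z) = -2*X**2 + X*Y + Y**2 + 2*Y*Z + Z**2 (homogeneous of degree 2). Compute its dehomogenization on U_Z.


f(x, y) = -2*x**2 + x*y + y**2 + 2*y + 1

On U_Z we set Z = 1. Each monomial c·X^i·Y^j·Z^k in F becomes c·x^i·y^j·1^k = c·x^i·y^j.
Substituting Z = 1: F(X, Y, 1) = -2*x**2 + x*y + y**2 + 2*y + 1.
Note: deg(f) ≤ deg(F) = 2; strict inequality happens when F is divisible by Z (lost terms).


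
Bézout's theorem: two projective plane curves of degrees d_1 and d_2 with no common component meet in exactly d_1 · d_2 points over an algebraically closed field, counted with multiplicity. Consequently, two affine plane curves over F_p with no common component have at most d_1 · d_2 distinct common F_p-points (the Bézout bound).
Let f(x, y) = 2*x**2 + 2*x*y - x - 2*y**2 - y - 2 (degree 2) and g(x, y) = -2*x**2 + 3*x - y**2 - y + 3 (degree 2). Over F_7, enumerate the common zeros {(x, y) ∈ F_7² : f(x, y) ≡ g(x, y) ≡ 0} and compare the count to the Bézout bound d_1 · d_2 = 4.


Common zeros: ∅; count = 0; Bézout bound = 4.

deg(f) = 2, deg(g) = 2, so Bézout bound = 4.
Scan x ∈ F_7. For each x, list the y ∈ F_7 with f(x, y) ≡ 0 and those with g(x, y) ≡ 0 (mod 7); the common zeros in that column are the intersection.
  x = 0: f ≡ 0 at y ∈ ∅; g ≡ 0 at y ∈ ∅; common: ∅.
  x = 1: f ≡ 0 at y ∈ {2}; g ≡ 0 at y ∈ ∅; common: ∅.
  x = 2: f ≡ 0 at y ∈ ∅; g ≡ 0 at y ∈ ∅; common: ∅.
  x = 3: f ≡ 0 at y ∈ ∅; g ≡ 0 at y ∈ ∅; common: ∅.
  x = 4: f ≡ 0 at y ∈ ∅; g ≡ 0 at y ∈ ∅; common: ∅.
  x = 5: f ≡ 0 at y ∈ ∅; g ≡ 0 at y ∈ ∅; common: ∅.
  x = 6: f ≡ 0 at y ∈ ∅; g ≡ 0 at y ∈ {3}; common: ∅.
Collecting: common zeros = ∅, so the count is 0.
Comparison with the Bézout bound: 0 ≤ 4 = deg(f)·deg(g), as expected for curves with no common component (the affine F_7-count falls short of the bound because intersections may lie at infinity, over extension fields, or carry multiplicity).


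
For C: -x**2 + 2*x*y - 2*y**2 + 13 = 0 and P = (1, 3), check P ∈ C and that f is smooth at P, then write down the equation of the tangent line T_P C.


Tangent line at P: 4*x - 10*y + 26 = 0.

Step 1: f(1, 3) = 0, so P lies on C.
Step 2: partial derivatives
  f_x(x, y) = -2*x + 2*y, f_y(x, y) = 2*x - 4*y.
  f_x(P) = 4, f_y(P) = -10 (gradient nonzero, so P is smooth).
Step 3: tangent line at P: 4·(x − 1) + -10·(y − 3) = 0.
Expanding: 4*x - 10*y + 26 = 0.


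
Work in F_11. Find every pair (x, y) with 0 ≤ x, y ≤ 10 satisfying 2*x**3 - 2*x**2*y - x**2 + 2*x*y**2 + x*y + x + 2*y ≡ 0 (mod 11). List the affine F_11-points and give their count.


Affine F_11-points: {(0, 0), (2, 2), (2, 10), (4, 3), (8, 0), (8, 6), (9, 0), (9, 9)}; count = 8.

For each of the 121 pairs (x, y) ∈ F_11², evaluate f(x, y) mod 11. Record the zeros.
  x = 0: [0↦0, 1↦2, 2↦4, 3↦6, 4↦8, 5↦10, 6↦1, 7↦3, 8↦5, 9↦7, 10↦9]  zeros at y ∈ {0}
  x = 1: [0↦2, 1↦5, 2↦1, 3↦1, 4↦5, 5↦2, 6↦3, 7↦8, 8↦6, 9↦8, 10↦3]  zeros at y ∈ ∅
  x = 2: [0↦3, 1↦3, 2↦0, 3↦5, 4↦7, 5↦6, 6↦2, 7↦6, 8↦7, 9↦5, 10↦0]  zeros at y ∈ {2, 10}
  x = 3: [0↦4, 1↦8, 2↦2, 3↦8, 4↦4, 5↦1, 6↦10, 7↦9, 8↦9, 9↦10, 10↦1]  zeros at y ∈ ∅
  x = 4: [0↦6, 1↦10, 2↦8, 3↦0, 4↦8, 5↦10, 6↦6, 7↦7, 8↦2, 9↦2, 10↦7]  zeros at y ∈ {3}
  x = 5: [0↦10, 1↦10, 2↦8, 3↦4, 4↦9, 5↦1, 6↦2, 7↦1, 8↦9, 9↦4, 10↦8]  zeros at y ∈ ∅
  x = 6: [0↦6, 1↦9, 2↦3, 3↦10, 4↦8, 5↦8, 6↦10, 7↦3, 8↦9, 9↦6, 10↦5]  zeros at y ∈ ∅
  x = 7: [0↦6, 1↦8, 2↦5, 3↦8, 4↦6, 5↦10, 6↦9, 7↦3, 8↦3, 9↦9, 10↦10]  zeros at y ∈ ∅
  x = 8: [0↦0, 1↦8, 2↦4, 3↦10, 4↦4, 5↦8, 6↦0, 7↦2, 8↦3, 9↦3, 10↦2]  zeros at y ∈ {0, 6}
  x = 9: [0↦0, 1↦10, 2↦1, 3↦6, 4↦3, 5↦3, 6↦6, 7↦1, 8↦10, 9↦0, 10↦4]  zeros at y ∈ {0, 9}
  x = 10: [0↦7, 1↦4, 2↦8, 3↦8, 4↦4, 5↦7, 6↦6, 7↦1, 8↦3, 9↦1, 10↦6]  zeros at y ∈ ∅
Collecting zeros: affine points = {(0, 0), (2, 2), (2, 10), (4, 3), (8, 0), (8, 6), (9, 0), (9, 9)}.
Total count |C(F_11)_aff| = 8.


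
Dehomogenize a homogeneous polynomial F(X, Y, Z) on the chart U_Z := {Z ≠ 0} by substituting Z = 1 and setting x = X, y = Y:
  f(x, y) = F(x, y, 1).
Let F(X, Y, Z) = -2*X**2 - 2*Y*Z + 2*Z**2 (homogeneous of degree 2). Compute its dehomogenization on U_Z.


f(x, y) = -2*x**2 - 2*y + 2

On U_Z we set Z = 1. Each monomial c·X^i·Y^j·Z^k in F becomes c·x^i·y^j·1^k = c·x^i·y^j.
Substituting Z = 1: F(X, Y, 1) = -2*x**2 - 2*y + 2.
Note: deg(f) ≤ deg(F) = 2; strict inequality happens when F is divisible by Z (lost terms).


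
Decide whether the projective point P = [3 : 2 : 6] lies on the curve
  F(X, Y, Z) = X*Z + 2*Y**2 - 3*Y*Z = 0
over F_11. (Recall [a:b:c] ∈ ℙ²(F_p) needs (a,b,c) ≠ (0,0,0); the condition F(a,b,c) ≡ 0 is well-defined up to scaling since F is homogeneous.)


F(3,2,6) ≡ 1 (mod 11); P is NOT on the curve.

Evaluate F(3, 2, 6) term-by-term (mod 11).
  X*Z ↦ 1·3·1·6 = 18
  2*Y**2 ↦ 2·1·4·1 = 8
  -3*Y*Z ↦ -3·1·2·6 = -36
Sum: F(3, 2, 6) = (18) + (8) + (-36) = -10.
Reducing mod 11: -10 ≡ 1 (mod 11).
Since F(a, b, c) ≡ 1 ≠ 0 (mod 11), P does NOT lie on the curve.


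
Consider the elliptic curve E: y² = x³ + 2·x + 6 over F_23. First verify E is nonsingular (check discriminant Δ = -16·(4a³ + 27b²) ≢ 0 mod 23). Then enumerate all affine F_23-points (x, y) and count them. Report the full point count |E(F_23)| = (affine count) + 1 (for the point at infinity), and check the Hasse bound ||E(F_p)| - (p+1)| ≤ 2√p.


Affine points = {(0, 11), (0, 12), (1, 3), (1, 20), (2, 8), (2, 15), (3, 4), (3, 19), (4, 3), (4, 20), (5, 7), (5, 16), (6, 2), (6, 21), (7, 8), (7, 15), (11, 5), (11, 18), (14, 8), (14, 15), (17, 10), (17, 13), (18, 3), (18, 20), (19, 7), (19, 16), (22, 7), (22, 16)}; affine count = 28; |E(F_23)| = 29.

Discriminant check: Δ ∝ 4a³ + 27b² = 4·2³ + 27·6² = 4·8 + 27·36 ≡ 15 (mod 23). Nonzero ⇒ E is nonsingular.
For each x ∈ F_23, compute rhs = x³ + 2·x + 6 mod 23, then count y ∈ F_23 with y² ≡ rhs.
  x = 0: rhs = 6, matching y values: 11, 12 (2 points).
  x = 1: rhs = 9, matching y values: 3, 20 (2 points).
  x = 2: rhs = 18, matching y values: 8, 15 (2 points).
  x = 3: rhs = 16, matching y values: 4, 19 (2 points).
  x = 4: rhs = 9, matching y values: 3, 20 (2 points).
  x = 5: rhs = 3, matching y values: 7, 16 (2 points).
  x = 6: rhs = 4, matching y values: 2, 21 (2 points).
  x = 7: rhs = 18, matching y values: 8, 15 (2 points).
  x = 8: rhs = 5, matching y values: none (0 points).
  x = 9: rhs = 17, matching y values: none (0 points).
  x = 10: rhs = 14, matching y values: none (0 points).
  x = 11: rhs = 2, matching y values: 5, 18 (2 points).
  x = 12: rhs = 10, matching y values: none (0 points).
  x = 13: rhs = 21, matching y values: none (0 points).
  x = 14: rhs = 18, matching y values: 8, 15 (2 points).
  x = 15: rhs = 7, matching y values: none (0 points).
  x = 16: rhs = 17, matching y values: none (0 points).
  x = 17: rhs = 8, matching y values: 10, 13 (2 points).
  x = 18: rhs = 9, matching y values: 3, 20 (2 points).
  x = 19: rhs = 3, matching y values: 7, 16 (2 points).
  x = 20: rhs = 19, matching y values: none (0 points).
  x = 21: rhs = 17, matching y values: none (0 points).
  x = 22: rhs = 3, matching y values: 7, 16 (2 points).
Total affine count: 28.
Full point count |E(F_23)| = 28 + 1 = 29.
Hasse bound: |29 − (23+1)| = |5| = 5 ≤ 2√23 ≈ 9.5917 ✓.


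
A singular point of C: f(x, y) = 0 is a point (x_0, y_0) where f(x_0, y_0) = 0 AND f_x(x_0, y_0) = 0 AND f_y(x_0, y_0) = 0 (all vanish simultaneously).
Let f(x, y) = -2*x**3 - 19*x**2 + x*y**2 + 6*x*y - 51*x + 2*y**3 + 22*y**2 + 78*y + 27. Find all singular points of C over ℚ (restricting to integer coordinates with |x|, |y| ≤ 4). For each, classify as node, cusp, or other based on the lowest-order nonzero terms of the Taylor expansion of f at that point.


Singular points: {(-3, -3)}; classification: node.

Compute partial derivatives:
  f_x = -6*x**2 - 38*x + y**2 + 6*y - 51.
  f_y = 2*x*y + 6*x + 6*y**2 + 44*y + 78.
Scan x_0 ∈ {−4, ..., 4}. For each x_0, f_y(x_0, y) is a polynomial in y; find its integer roots y ∈ {−4, ..., 4}, then test f_x and f at those candidates.
  x = -4: f_y(-4, y) = 6*y**2 + 36*y + 54; vanishes at y ∈ {-3}. (-4, -3): f_x = -4 ≠ 0.
  x = -3: f_y(-3, y) = 6*y**2 + 38*y + 60; vanishes at y ∈ {-3}. (-3, -3): f_x = 0, f = 0 — SINGULAR.
  x = -2: f_y(-2, y) = 6*y**2 + 40*y + 66; vanishes at y ∈ {-3}. (-2, -3): f_x = -8 ≠ 0.
  x = -1: f_y(-1, y) = 6*y**2 + 42*y + 72; vanishes at y ∈ {-4, -3}. (-1, -4): f_x = -27 ≠ 0; (-1, -3): f_x = -28 ≠ 0.
  x = 0: f_y(0, y) = 6*y**2 + 44*y + 78; vanishes at y ∈ {-3}. (0, -3): f_x = -60 ≠ 0.
  x = 1: f_y(1, y) = 6*y**2 + 46*y + 84; vanishes at y ∈ {-3}. (1, -3): f_x = -104 ≠ 0.
  x = 2: f_y(2, y) = 6*y**2 + 48*y + 90; vanishes at y ∈ {-3}. (2, -3): f_x = -160 ≠ 0.
  x = 3: f_y(3, y) = 6*y**2 + 50*y + 96; vanishes at y ∈ {-3}. (3, -3): f_x = -228 ≠ 0.
  x = 4: f_y(4, y) = 6*y**2 + 52*y + 102; vanishes at y ∈ {-3}. (4, -3): f_x = -308 ≠ 0.
Only singular point on the grid: (-3, -3).
Classify: substitute x = -3 + u, y = -3 + v and expand: f = -2*u**3 - u**2 + u*v**2 + 2*v**3 + v**2.
No constant or linear terms (consistent with a singular point). Quadratic part: -u**2 + v**2. Cubic part: -2*u**3 + u*v**2 + 2*v**3.
The quadratic part v**2 - u**2 = (v − u)(v + u) splits into two distinct linear factors, so there are two distinct tangent lines y − -3 = ±(x − -3) — this is a node (ordinary double point).
Classification: node.


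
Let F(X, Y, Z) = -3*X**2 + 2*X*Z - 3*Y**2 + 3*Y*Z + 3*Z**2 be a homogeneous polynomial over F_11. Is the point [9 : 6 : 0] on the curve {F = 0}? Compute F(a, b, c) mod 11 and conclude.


F(9,6,0) ≡ 1 (mod 11); P is NOT on the curve.

Evaluate F(9, 6, 0) term-by-term (mod 11).
  -3*X**2 ↦ -3·81·1·1 = -243
  2*X*Z ↦ 2·9·1·0 = 0
  -3*Y**2 ↦ -3·1·36·1 = -108
  3*Y*Z ↦ 3·1·6·0 = 0
  3*Z**2 ↦ 3·1·1·0 = 0
Sum: F(9, 6, 0) = (-243) + (0) + (-108) + (0) + (0) = -351.
Reducing mod 11: -351 ≡ 1 (mod 11).
Since F(a, b, c) ≡ 1 ≠ 0 (mod 11), P does NOT lie on the curve.


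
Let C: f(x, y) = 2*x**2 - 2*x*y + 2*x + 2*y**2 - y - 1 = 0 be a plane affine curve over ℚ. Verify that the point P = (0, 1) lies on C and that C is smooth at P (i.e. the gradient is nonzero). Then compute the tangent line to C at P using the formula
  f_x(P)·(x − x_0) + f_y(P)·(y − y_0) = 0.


Tangent line at P: 3*y - 3 = 0.

Step 1: f(0, 1) = 0, so P lies on C.
Step 2: partial derivatives
  f_x(x, y) = 4*x - 2*y + 2, f_y(x, y) = -2*x + 4*y - 1.
  f_x(P) = 0, f_y(P) = 3 (gradient nonzero, so P is smooth).
Step 3: tangent line at P: 0·(x − 0) + 3·(y − 1) = 0.
Expanding: 3*y - 3 = 0.


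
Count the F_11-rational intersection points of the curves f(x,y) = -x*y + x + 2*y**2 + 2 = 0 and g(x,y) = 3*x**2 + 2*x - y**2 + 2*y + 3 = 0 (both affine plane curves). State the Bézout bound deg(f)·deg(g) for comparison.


Common zeros: {(6, 6), (9, 0)}; count = 2; Bézout bound = 4.

deg(f) = 2, deg(g) = 2, so Bézout bound = 4.
Scan x ∈ F_11. For each x, list the y ∈ F_11 with f(x, y) ≡ 0 and those with g(x, y) ≡ 0 (mod 11); the common zeros in that column are the intersection.
  x = 0: f ≡ 0 at y ∈ ∅; g ≡ 0 at y ∈ {3, 10}; common: ∅.
  x = 1: f ≡ 0 at y ∈ ∅; g ≡ 0 at y ∈ {4, 9}; common: ∅.
  x = 2: f ≡ 0 at y ∈ {5, 7}; g ≡ 0 at y ∈ {4, 9}; common: ∅.
  x = 3: f ≡ 0 at y ∈ ∅; g ≡ 0 at y ∈ {3, 10}; common: ∅.
  x = 4: f ≡ 0 at y ∈ {4, 9}; g ≡ 0 at y ∈ {5, 8}; common: ∅.
  x = 5: f ≡ 0 at y ∈ ∅; g ≡ 0 at y ∈ {0, 2}; common: ∅.
  x = 6: f ≡ 0 at y ∈ {6, 8}; g ≡ 0 at y ∈ {6, 7}; common: {6}.
  x = 7: f ≡ 0 at y ∈ ∅; g ≡ 0 at y ∈ {1}; common: ∅.
  x = 8: f ≡ 0 at y ∈ ∅; g ≡ 0 at y ∈ {6, 7}; common: ∅.
  x = 9: f ≡ 0 at y ∈ {0, 10}; g ≡ 0 at y ∈ {0, 2}; common: {0}.
  x = 10: f ≡ 0 at y ∈ {2, 3}; g ≡ 0 at y ∈ {5, 8}; common: ∅.
Collecting: common zeros = {(6, 6), (9, 0)}, so the count is 2.
Comparison with the Bézout bound: 2 ≤ 4 = deg(f)·deg(g), as expected for curves with no common component (the affine F_11-count falls short of the bound because intersections may lie at infinity, over extension fields, or carry multiplicity).


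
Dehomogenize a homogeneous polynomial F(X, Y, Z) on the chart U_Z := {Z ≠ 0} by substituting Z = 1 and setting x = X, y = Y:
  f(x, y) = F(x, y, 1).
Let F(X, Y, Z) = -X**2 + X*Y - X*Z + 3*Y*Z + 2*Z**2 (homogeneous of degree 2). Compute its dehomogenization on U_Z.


f(x, y) = -x**2 + x*y - x + 3*y + 2

On U_Z we set Z = 1. Each monomial c·X^i·Y^j·Z^k in F becomes c·x^i·y^j·1^k = c·x^i·y^j.
Substituting Z = 1: F(X, Y, 1) = -x**2 + x*y - x + 3*y + 2.
Note: deg(f) ≤ deg(F) = 2; strict inequality happens when F is divisible by Z (lost terms).


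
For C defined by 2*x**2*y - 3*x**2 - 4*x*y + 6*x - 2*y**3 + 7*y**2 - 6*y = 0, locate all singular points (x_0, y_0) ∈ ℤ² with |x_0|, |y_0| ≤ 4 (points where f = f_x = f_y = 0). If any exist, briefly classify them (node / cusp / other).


Singular points: {(1, 1)}; classification: node.

Compute partial derivatives:
  f_x = 4*x*y - 6*x - 4*y + 6.
  f_y = 2*x**2 - 4*x - 6*y**2 + 14*y - 6.
Scan x_0 ∈ {−4, ..., 4}. For each x_0, f_y(x_0, y) is a polynomial in y; find its integer roots y ∈ {−4, ..., 4}, then test f_x and f at those candidates.
  x = -4: f_y(-4, y) = -6*y**2 + 14*y + 42; no integer root y with |y| ≤ 4.
  x = -3: f_y(-3, y) = -6*y**2 + 14*y + 24; no integer root y with |y| ≤ 4.
  x = -2: f_y(-2, y) = -6*y**2 + 14*y + 10; no integer root y with |y| ≤ 4.
  x = -1: f_y(-1, y) = -6*y**2 + 14*y; vanishes at y ∈ {0}. (-1, 0): f_x = 12 ≠ 0.
  x = 0: f_y(0, y) = -6*y**2 + 14*y - 6; no integer root y with |y| ≤ 4.
  x = 1: f_y(1, y) = -6*y**2 + 14*y - 8; vanishes at y ∈ {1}. (1, 1): f_x = 0, f = 0 — SINGULAR.
  x = 2: f_y(2, y) = -6*y**2 + 14*y - 6; no integer root y with |y| ≤ 4.
  x = 3: f_y(3, y) = -6*y**2 + 14*y; vanishes at y ∈ {0}. (3, 0): f_x = -12 ≠ 0.
  x = 4: f_y(4, y) = -6*y**2 + 14*y + 10; no integer root y with |y| ≤ 4.
Only singular point on the grid: (1, 1).
Classify: substitute x = 1 + u, y = 1 + v and expand: f = 2*u**2*v - u**2 - 2*v**3 + v**2.
No constant or linear terms (consistent with a singular point). Quadratic part: -u**2 + v**2. Cubic part: 2*u**2*v - 2*v**3.
The quadratic part v**2 - u**2 = (v − u)(v + u) splits into two distinct linear factors, so there are two distinct tangent lines y − 1 = ±(x − 1) — this is a node (ordinary double point).
Classification: node.


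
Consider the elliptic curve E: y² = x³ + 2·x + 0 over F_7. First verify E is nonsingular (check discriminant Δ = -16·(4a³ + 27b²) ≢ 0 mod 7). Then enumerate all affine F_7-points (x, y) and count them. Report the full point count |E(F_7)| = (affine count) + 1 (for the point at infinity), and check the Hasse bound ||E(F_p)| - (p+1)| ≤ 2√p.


Affine points = {(0, 0), (4, 3), (4, 4), (5, 3), (5, 4), (6, 2), (6, 5)}; affine count = 7; |E(F_7)| = 8.

Discriminant check: Δ ∝ 4a³ + 27b² = 4·2³ + 27·0² = 4·8 + 27·0 ≡ 4 (mod 7). Nonzero ⇒ E is nonsingular.
For each x ∈ F_7, compute rhs = x³ + 2·x + 0 mod 7, then count y ∈ F_7 with y² ≡ rhs.
  x = 0: rhs = 0, matching y values: 0 (1 points).
  x = 1: rhs = 3, matching y values: none (0 points).
  x = 2: rhs = 5, matching y values: none (0 points).
  x = 3: rhs = 5, matching y values: none (0 points).
  x = 4: rhs = 2, matching y values: 3, 4 (2 points).
  x = 5: rhs = 2, matching y values: 3, 4 (2 points).
  x = 6: rhs = 4, matching y values: 2, 5 (2 points).
Total affine count: 7.
Full point count |E(F_7)| = 7 + 1 = 8.
Hasse bound: |8 − (7+1)| = |0| = 0 ≤ 2√7 ≈ 5.2915 ✓.


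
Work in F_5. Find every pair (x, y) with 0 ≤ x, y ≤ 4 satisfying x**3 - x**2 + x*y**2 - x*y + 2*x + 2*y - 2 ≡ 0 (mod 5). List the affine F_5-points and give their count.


Affine F_5-points: {(0, 1), (1, 0), (1, 4), (4, 4)}; count = 4.

For each of the 25 pairs (x, y) ∈ F_5², evaluate f(x, y) mod 5. Record the zeros.
  x = 0: [0↦3, 1↦0, 2↦2, 3↦4, 4↦1]  zeros at y ∈ {1}
  x = 1: [0↦0, 1↦2, 2↦1, 3↦2, 4↦0]  zeros at y ∈ {0, 4}
  x = 2: [0↦1, 1↦3, 2↦4, 3↦4, 4↦3]  zeros at y ∈ ∅
  x = 3: [0↦2, 1↦4, 2↦2, 3↦1, 4↦1]  zeros at y ∈ ∅
  x = 4: [0↦4, 1↦1, 2↦1, 3↦4, 4↦0]  zeros at y ∈ {4}
Collecting zeros: affine points = {(0, 1), (1, 0), (1, 4), (4, 4)}.
Total count |C(F_5)_aff| = 4.


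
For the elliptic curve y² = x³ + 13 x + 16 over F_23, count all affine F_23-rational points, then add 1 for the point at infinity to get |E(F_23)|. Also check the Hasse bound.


Affine points = {(0, 4), (0, 19), (2, 2), (2, 21), (3, 6), (3, 17), (7, 6), (7, 17), (11, 8), (11, 15), (13, 6), (13, 17), (22, 5), (22, 18)}; affine count = 14; |E(F_23)| = 15.

Discriminant check: Δ ∝ 4a³ + 27b² = 4·13³ + 27·16² = 4·2197 + 27·256 ≡ 14 (mod 23). Nonzero ⇒ E is nonsingular.
For each x ∈ F_23, compute rhs = x³ + 13·x + 16 mod 23, then count y ∈ F_23 with y² ≡ rhs.
  x = 0: rhs = 16, matching y values: 4, 19 (2 points).
  x = 1: rhs = 7, matching y values: none (0 points).
  x = 2: rhs = 4, matching y values: 2, 21 (2 points).
  x = 3: rhs = 13, matching y values: 6, 17 (2 points).
  x = 4: rhs = 17, matching y values: none (0 points).
  x = 5: rhs = 22, matching y values: none (0 points).
  x = 6: rhs = 11, matching y values: none (0 points).
  x = 7: rhs = 13, matching y values: 6, 17 (2 points).
  x = 8: rhs = 11, matching y values: none (0 points).
  x = 9: rhs = 11, matching y values: none (0 points).
  x = 10: rhs = 19, matching y values: none (0 points).
  x = 11: rhs = 18, matching y values: 8, 15 (2 points).
  x = 12: rhs = 14, matching y values: none (0 points).
  x = 13: rhs = 13, matching y values: 6, 17 (2 points).
  x = 14: rhs = 21, matching y values: none (0 points).
  x = 15: rhs = 21, matching y values: none (0 points).
  x = 16: rhs = 19, matching y values: none (0 points).
  x = 17: rhs = 21, matching y values: none (0 points).
  x = 18: rhs = 10, matching y values: none (0 points).
  x = 19: rhs = 15, matching y values: none (0 points).
  x = 20: rhs = 19, matching y values: none (0 points).
  x = 21: rhs = 5, matching y values: none (0 points).
  x = 22: rhs = 2, matching y values: 5, 18 (2 points).
Total affine count: 14.
Full point count |E(F_23)| = 14 + 1 = 15.
Hasse bound: |15 − (23+1)| = |-9| = 9 ≤ 2√23 ≈ 9.5917 ✓.


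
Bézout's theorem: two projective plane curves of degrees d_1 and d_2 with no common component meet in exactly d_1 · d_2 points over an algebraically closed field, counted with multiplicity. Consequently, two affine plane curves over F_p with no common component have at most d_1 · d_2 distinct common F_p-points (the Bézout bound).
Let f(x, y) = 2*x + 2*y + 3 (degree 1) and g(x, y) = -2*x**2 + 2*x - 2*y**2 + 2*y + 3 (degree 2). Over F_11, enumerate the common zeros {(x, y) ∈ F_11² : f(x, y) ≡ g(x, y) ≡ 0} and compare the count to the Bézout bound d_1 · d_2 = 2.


Common zeros: ∅; count = 0; Bézout bound = 2.

deg(f) = 1, deg(g) = 2, so Bézout bound = 2.
Scan x ∈ F_11. For each x, list the y ∈ F_11 with f(x, y) ≡ 0 and those with g(x, y) ≡ 0 (mod 11); the common zeros in that column are the intersection.
  x = 0: f ≡ 0 at y ∈ {4}; g ≡ 0 at y ∈ ∅; common: ∅.
  x = 1: f ≡ 0 at y ∈ {3}; g ≡ 0 at y ∈ ∅; common: ∅.
  x = 2: f ≡ 0 at y ∈ {2}; g ≡ 0 at y ∈ ∅; common: ∅.
  x = 3: f ≡ 0 at y ∈ {1}; g ≡ 0 at y ∈ {4, 8}; common: ∅.
  x = 4: f ≡ 0 at y ∈ {0}; g ≡ 0 at y ∈ {3, 9}; common: ∅.
  x = 5: f ≡ 0 at y ∈ {10}; g ≡ 0 at y ∈ {5, 7}; common: ∅.
  x = 6: f ≡ 0 at y ∈ {9}; g ≡ 0 at y ∈ ∅; common: ∅.
  x = 7: f ≡ 0 at y ∈ {8}; g ≡ 0 at y ∈ {5, 7}; common: ∅.
  x = 8: f ≡ 0 at y ∈ {7}; g ≡ 0 at y ∈ {3, 9}; common: ∅.
  x = 9: f ≡ 0 at y ∈ {6}; g ≡ 0 at y ∈ {4, 8}; common: ∅.
  x = 10: f ≡ 0 at y ∈ {5}; g ≡ 0 at y ∈ ∅; common: ∅.
Collecting: common zeros = ∅, so the count is 0.
Comparison with the Bézout bound: 0 ≤ 2 = deg(f)·deg(g), as expected for curves with no common component (the affine F_11-count falls short of the bound because intersections may lie at infinity, over extension fields, or carry multiplicity).


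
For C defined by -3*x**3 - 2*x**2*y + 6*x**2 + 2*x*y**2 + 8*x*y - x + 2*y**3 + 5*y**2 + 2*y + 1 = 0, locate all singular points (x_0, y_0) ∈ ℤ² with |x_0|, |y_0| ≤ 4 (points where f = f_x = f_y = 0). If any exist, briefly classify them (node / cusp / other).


Singular points: {(1, -1)}; classification: node.

Compute partial derivatives:
  f_x = -9*x**2 - 4*x*y + 12*x + 2*y**2 + 8*y - 1.
  f_y = -2*x**2 + 4*x*y + 8*x + 6*y**2 + 10*y + 2.
Scan x_0 ∈ {−4, ..., 4}. For each x_0, f_y(x_0, y) is a polynomial in y; find its integer roots y ∈ {−4, ..., 4}, then test f_x and f at those candidates.
  x = -4: f_y(-4, y) = 6*y**2 - 6*y - 62; no integer root y with |y| ≤ 4.
  x = -3: f_y(-3, y) = 6*y**2 - 2*y - 40; no integer root y with |y| ≤ 4.
  x = -2: f_y(-2, y) = 6*y**2 + 2*y - 22; no integer root y with |y| ≤ 4.
  x = -1: f_y(-1, y) = 6*y**2 + 6*y - 8; no integer root y with |y| ≤ 4.
  x = 0: f_y(0, y) = 6*y**2 + 10*y + 2; no integer root y with |y| ≤ 4.
  x = 1: f_y(1, y) = 6*y**2 + 14*y + 8; vanishes at y ∈ {-1}. (1, -1): f_x = 0, f = 0 — SINGULAR.
  x = 2: f_y(2, y) = 6*y**2 + 18*y + 10; no integer root y with |y| ≤ 4.
  x = 3: f_y(3, y) = 6*y**2 + 22*y + 8; no integer root y with |y| ≤ 4.
  x = 4: f_y(4, y) = 6*y**2 + 26*y + 2; no integer root y with |y| ≤ 4.
Only singular point on the grid: (1, -1).
Classify: substitute x = 1 + u, y = -1 + v and expand: f = -3*u**3 - 2*u**2*v - u**2 + 2*u*v**2 + 2*v**3 + v**2.
No constant or linear terms (consistent with a singular point). Quadratic part: -u**2 + v**2. Cubic part: -3*u**3 - 2*u**2*v + 2*u*v**2 + 2*v**3.
The quadratic part v**2 - u**2 = (v − u)(v + u) splits into two distinct linear factors, so there are two distinct tangent lines y − -1 = ±(x − 1) — this is a node (ordinary double point).
Classification: node.


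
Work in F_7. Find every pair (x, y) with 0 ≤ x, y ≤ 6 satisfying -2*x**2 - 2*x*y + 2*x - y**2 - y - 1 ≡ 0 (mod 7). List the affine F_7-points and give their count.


Affine F_7-points: {(0, 2), (0, 4), (3, 1), (3, 6), (4, 1), (4, 4), (6, 2), (6, 6)}; count = 8.

For each of the 49 pairs (x, y) ∈ F_7², evaluate f(x, y) mod 7. Record the zeros.
  x = 0: [0↦6, 1↦4, 2↦0, 3↦1, 4↦0, 5↦4, 6↦6]  zeros at y ∈ {2, 4}
  x = 1: [0↦6, 1↦2, 2↦3, 3↦2, 4↦6, 5↦1, 6↦1]  zeros at y ∈ ∅
  x = 2: [0↦2, 1↦3, 2↦2, 3↦6, 4↦1, 5↦1, 6↦6]  zeros at y ∈ ∅
  x = 3: [0↦1, 1↦0, 2↦4, 3↦6, 4↦6, 5↦4, 6↦0]  zeros at y ∈ {1, 6}
  x = 4: [0↦3, 1↦0, 2↦2, 3↦2, 4↦0, 5↦3, 6↦4]  zeros at y ∈ {1, 4}
  x = 5: [0↦1, 1↦3, 2↦3, 3↦1, 4↦4, 5↦5, 6↦4]  zeros at y ∈ ∅
  x = 6: [0↦2, 1↦2, 2↦0, 3↦3, 4↦4, 5↦3, 6↦0]  zeros at y ∈ {2, 6}
Collecting zeros: affine points = {(0, 2), (0, 4), (3, 1), (3, 6), (4, 1), (4, 4), (6, 2), (6, 6)}.
Total count |C(F_7)_aff| = 8.


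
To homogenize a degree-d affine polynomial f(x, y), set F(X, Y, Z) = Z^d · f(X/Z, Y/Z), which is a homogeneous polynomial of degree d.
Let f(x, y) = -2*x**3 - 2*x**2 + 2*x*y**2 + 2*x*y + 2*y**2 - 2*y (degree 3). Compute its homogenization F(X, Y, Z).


F(X, Y, Z) = -2*X**3 - 2*X**2*Z + 2*X*Y**2 + 2*X*Y*Z + 2*Y**2*Z - 2*Y*Z**2

deg(f) = 3.
Substitute x = X/Z, y = Y/Z into f, then multiply by Z^3.
  monomial -2·x^3·y^0 ↦ -2·X^3·Y^0·Z^0.
  monomial -2·x^2·y^0 ↦ -2·X^2·Y^0·Z^1.
  monomial 2·x^1·y^2 ↦ 2·X^1·Y^2·Z^0.
  monomial 2·x^1·y^1 ↦ 2·X^1·Y^1·Z^1.
  monomial 2·x^0·y^2 ↦ 2·X^0·Y^2·Z^1.
  monomial -2·x^0·y^1 ↦ -2·X^0·Y^1·Z^2.
Collecting: F(X, Y, Z) = -2*X**3 - 2*X**2*Z + 2*X*Y**2 + 2*X*Y*Z + 2*Y**2*Z - 2*Y*Z**2.
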